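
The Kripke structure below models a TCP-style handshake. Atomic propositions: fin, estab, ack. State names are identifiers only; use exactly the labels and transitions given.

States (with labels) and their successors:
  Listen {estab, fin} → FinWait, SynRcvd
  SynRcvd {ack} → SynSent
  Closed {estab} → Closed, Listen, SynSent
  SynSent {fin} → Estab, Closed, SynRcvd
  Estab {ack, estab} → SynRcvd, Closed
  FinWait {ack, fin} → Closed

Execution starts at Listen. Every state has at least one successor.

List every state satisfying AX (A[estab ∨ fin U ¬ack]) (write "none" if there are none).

States satisfying A[estab ∨ fin U ¬ack]: {Listen, Closed, SynSent, FinWait}.
States satisfying AX (A[estab ∨ fin U ¬ack]): {SynRcvd, Closed, FinWait}.

{SynRcvd, Closed, FinWait}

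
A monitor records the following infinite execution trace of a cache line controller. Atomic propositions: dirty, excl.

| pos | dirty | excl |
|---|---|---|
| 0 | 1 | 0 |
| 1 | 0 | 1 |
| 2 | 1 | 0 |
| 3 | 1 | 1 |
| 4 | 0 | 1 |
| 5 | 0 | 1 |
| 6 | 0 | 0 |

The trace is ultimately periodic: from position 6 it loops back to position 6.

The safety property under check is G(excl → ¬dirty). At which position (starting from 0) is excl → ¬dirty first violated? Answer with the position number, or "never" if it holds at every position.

Check excl → ¬dirty at each position in order: 0 ✓, 1 ✓, 2 ✓.
At position 3 the labels are {dirty, excl}, so excl → ¬dirty is false there. This is the first violation.

3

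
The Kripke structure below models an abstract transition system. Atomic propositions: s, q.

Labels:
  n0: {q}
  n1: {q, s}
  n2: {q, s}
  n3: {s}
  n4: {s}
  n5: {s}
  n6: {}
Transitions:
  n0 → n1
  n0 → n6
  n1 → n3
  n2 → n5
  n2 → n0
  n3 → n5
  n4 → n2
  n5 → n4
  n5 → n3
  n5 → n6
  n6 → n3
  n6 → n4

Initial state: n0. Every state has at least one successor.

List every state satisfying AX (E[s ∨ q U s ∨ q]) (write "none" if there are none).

{n1, n2, n3, n4, n6}

States satisfying E[s ∨ q U s ∨ q]: {n0, n1, n2, n3, n4, n5}.
States satisfying AX (E[s ∨ q U s ∨ q]): {n1, n2, n3, n4, n6}.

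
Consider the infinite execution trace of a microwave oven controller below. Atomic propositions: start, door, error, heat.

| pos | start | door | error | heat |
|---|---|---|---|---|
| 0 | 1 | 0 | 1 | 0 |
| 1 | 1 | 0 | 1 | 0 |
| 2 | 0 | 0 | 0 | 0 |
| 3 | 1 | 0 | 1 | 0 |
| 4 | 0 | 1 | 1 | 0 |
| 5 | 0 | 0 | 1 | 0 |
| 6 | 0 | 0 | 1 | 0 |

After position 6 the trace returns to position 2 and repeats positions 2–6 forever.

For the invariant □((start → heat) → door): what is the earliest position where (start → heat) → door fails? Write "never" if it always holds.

2

Check (start → heat) → door at each position in order: 0 ✓, 1 ✓.
At position 2 the labels are {}, so (start → heat) → door is false there. This is the first violation.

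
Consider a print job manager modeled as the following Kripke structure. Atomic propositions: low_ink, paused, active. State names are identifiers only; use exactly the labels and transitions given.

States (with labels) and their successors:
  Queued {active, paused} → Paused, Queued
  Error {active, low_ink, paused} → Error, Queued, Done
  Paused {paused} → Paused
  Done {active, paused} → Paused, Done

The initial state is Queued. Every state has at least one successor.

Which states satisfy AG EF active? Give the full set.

States satisfying EF active: {Queued, Error, Done}.
States satisfying AG EF active: ∅.

none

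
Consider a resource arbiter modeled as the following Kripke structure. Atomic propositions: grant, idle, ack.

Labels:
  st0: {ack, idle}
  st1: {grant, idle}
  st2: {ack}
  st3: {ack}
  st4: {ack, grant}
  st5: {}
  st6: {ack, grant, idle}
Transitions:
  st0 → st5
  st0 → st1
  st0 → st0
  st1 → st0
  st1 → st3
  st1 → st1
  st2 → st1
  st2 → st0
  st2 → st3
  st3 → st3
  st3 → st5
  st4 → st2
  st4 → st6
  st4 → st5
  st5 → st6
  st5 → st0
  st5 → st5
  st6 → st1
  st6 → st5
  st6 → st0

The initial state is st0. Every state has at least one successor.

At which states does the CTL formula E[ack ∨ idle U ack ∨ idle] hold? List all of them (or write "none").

{st0, st1, st2, st3, st4, st6}

States satisfying ack ∨ idle: {st0, st1, st2, st3, st4, st6}.
States satisfying E[ack ∨ idle U ack ∨ idle]: {st0, st1, st2, st3, st4, st6}.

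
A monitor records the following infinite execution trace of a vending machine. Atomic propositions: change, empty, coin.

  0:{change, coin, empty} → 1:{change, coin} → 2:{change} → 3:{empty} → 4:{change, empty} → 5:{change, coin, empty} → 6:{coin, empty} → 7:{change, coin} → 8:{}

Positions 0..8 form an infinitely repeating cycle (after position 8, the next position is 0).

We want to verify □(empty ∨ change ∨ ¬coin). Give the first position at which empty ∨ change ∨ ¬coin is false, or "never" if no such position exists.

never

empty ∨ change ∨ ¬coin holds at every position 0..8, and those are all the positions the trace ever visits, so the invariant □(empty ∨ change ∨ ¬coin) is never violated.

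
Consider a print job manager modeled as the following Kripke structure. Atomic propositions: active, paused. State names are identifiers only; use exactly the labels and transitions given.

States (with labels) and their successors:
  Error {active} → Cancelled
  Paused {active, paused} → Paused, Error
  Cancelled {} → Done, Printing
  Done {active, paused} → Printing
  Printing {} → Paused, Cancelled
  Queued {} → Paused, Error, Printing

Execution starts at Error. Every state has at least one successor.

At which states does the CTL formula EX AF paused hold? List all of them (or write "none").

{Paused, Cancelled, Printing, Queued}

States satisfying AF paused: {Paused, Done}.
States satisfying EX AF paused: {Paused, Cancelled, Printing, Queued}.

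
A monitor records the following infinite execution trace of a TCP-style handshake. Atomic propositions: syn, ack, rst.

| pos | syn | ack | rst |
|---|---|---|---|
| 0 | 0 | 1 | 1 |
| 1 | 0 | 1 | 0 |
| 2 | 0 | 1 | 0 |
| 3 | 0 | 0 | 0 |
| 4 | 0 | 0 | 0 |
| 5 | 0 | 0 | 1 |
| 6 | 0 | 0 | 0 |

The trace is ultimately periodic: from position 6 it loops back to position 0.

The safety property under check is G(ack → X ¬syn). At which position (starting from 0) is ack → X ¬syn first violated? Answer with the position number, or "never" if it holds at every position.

ack → X ¬syn holds at every position 0..6, and those are all the positions the trace ever visits, so the invariant G(ack → X ¬syn) is never violated.

never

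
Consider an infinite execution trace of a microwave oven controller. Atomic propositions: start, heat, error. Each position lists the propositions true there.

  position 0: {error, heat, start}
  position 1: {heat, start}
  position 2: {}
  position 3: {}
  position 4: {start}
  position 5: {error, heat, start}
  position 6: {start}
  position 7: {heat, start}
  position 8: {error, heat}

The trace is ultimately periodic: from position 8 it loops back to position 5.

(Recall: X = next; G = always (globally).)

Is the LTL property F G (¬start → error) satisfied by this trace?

Satisfied

G (¬start → error) holds at position 4, which is reachable from 0, so F G (¬start → error) holds.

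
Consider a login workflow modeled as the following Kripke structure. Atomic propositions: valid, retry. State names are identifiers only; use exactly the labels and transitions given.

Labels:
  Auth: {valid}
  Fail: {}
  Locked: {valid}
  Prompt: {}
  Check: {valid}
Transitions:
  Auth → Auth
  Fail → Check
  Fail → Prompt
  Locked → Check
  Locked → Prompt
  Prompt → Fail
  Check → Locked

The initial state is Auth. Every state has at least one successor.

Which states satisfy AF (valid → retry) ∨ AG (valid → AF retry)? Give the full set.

{Fail, Prompt}

States satisfying valid → retry: {Fail, Prompt}.
States satisfying AF (valid → retry): {Fail, Prompt}.
States satisfying valid → AF retry: {Fail, Prompt}.
States satisfying AG (valid → AF retry): ∅.
States satisfying AF (valid → retry) ∨ AG (valid → AF retry): {Fail, Prompt}.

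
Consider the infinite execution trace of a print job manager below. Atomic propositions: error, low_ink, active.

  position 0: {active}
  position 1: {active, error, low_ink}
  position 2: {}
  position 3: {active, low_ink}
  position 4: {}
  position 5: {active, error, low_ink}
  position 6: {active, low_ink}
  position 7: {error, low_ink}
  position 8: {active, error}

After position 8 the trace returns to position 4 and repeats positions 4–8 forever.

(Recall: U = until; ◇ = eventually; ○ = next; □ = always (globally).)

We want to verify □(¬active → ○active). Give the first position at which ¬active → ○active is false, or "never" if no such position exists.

¬active → ○active holds at every position 0..8, and those are all the positions the trace ever visits, so the invariant □(¬active → ○active) is never violated.

never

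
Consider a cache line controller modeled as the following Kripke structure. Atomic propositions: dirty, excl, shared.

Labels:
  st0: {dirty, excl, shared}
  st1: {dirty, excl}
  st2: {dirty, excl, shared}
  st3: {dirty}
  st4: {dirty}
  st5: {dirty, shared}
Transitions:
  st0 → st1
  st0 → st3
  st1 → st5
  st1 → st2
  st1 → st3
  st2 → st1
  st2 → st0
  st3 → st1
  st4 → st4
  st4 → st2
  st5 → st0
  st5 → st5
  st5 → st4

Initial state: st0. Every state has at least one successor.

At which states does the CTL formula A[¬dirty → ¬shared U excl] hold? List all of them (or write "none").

{st0, st1, st2, st3}

States satisfying ¬dirty → ¬shared: {st0, st1, st2, st3, st4, st5}.
States satisfying excl: {st0, st1, st2}.
States satisfying A[¬dirty → ¬shared U excl]: {st0, st1, st2, st3}.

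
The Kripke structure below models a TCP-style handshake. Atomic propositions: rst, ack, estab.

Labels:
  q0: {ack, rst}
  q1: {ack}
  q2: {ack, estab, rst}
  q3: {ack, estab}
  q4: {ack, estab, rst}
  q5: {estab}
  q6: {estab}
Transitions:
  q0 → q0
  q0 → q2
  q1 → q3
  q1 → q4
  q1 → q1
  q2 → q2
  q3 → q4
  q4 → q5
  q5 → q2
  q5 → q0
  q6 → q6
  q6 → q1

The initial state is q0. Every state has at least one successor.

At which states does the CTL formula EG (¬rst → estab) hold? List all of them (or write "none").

{q0, q2, q3, q4, q5, q6}

States satisfying ¬rst → estab: {q0, q2, q3, q4, q5, q6}.
States satisfying EG (¬rst → estab): {q0, q2, q3, q4, q5, q6}.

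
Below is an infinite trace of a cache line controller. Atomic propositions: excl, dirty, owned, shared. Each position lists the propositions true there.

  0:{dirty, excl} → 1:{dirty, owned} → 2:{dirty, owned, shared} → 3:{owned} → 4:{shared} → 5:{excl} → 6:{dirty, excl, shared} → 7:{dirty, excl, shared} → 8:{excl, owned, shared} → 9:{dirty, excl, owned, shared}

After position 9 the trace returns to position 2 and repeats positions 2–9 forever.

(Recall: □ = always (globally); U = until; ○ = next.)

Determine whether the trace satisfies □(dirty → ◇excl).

Yes

dirty → ◇excl holds at every position 0..9, and those are all positions ever visited, so □(dirty → ◇excl) holds.
Positions where dirty holds: 0, 1, 2, 6, 7, 9.
Check ◇excl at each: 0→ok, 1→ok, 2→ok, 6→ok, 7→ok, 9→ok.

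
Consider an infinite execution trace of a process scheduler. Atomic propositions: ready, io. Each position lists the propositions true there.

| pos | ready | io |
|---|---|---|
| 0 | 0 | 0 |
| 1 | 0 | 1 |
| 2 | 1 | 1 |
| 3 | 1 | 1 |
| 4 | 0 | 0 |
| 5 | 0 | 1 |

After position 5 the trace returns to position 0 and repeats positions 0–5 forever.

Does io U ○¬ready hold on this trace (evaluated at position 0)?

Walking from position 0: ○¬ready first holds at position 0, and io holds at every earlier position along the way, so io U ○¬ready holds.

Holds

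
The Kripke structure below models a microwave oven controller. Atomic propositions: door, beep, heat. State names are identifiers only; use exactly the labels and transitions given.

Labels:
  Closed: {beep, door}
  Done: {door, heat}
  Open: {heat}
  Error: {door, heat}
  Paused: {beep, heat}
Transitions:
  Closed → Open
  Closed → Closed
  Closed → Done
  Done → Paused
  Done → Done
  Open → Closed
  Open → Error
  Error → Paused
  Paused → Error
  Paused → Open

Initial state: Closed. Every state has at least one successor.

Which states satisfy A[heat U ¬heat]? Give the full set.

States satisfying heat: {Done, Open, Error, Paused}.
States satisfying ¬heat: {Closed}.
States satisfying A[heat U ¬heat]: {Closed}.

{Closed}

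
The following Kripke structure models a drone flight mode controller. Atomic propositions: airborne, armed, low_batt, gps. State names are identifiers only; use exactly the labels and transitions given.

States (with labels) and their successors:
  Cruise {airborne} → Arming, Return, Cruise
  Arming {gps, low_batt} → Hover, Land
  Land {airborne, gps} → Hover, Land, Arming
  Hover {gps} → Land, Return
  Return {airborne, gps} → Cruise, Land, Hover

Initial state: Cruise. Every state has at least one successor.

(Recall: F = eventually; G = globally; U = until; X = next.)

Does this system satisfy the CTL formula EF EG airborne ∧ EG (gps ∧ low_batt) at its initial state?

States satisfying EG airborne: {Cruise, Land, Return}.
States satisfying EF EG airborne: {Cruise, Arming, Land, Hover, Return}.
States satisfying gps ∧ low_batt: {Arming}.
States satisfying EG (gps ∧ low_batt): ∅.
States satisfying EF EG airborne ∧ EG (gps ∧ low_batt): ∅.
Cruise ∉ Sat(EF EG airborne ∧ EG (gps ∧ low_batt)).

No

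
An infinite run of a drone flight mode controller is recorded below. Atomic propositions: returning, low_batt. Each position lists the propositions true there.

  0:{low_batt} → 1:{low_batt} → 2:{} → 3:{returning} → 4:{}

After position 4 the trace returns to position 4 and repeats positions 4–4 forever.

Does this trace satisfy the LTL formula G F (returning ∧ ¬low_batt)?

Does not hold

F (returning ∧ ¬low_batt) must hold at every position from 0 onward. It fails at position 4, so G F (returning ∧ ¬low_batt) is false.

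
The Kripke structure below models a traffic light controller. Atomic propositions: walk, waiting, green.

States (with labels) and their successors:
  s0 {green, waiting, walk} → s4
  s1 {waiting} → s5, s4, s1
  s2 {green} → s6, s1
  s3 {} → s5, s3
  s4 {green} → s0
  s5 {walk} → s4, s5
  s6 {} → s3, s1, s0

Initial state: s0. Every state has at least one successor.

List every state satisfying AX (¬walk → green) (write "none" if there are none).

States satisfying ¬walk → green: {s0, s2, s4, s5}.
States satisfying AX (¬walk → green): {s0, s4, s5}.

{s0, s4, s5}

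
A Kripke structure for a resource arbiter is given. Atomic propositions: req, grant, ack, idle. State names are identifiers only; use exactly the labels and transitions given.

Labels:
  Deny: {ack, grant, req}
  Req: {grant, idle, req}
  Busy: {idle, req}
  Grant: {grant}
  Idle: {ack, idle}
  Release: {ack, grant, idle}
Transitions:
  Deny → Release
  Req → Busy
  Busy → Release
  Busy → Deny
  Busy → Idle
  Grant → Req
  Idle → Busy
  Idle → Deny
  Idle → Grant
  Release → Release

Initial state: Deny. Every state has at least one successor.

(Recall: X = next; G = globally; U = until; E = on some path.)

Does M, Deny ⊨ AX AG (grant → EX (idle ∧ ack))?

Yes

States satisfying AG (grant → EX (idle ∧ ack)): {Deny, Release}.
States satisfying AX AG (grant → EX (idle ∧ ack)): {Deny, Release}.
Deny ∈ Sat(AX AG (grant → EX (idle ∧ ack))).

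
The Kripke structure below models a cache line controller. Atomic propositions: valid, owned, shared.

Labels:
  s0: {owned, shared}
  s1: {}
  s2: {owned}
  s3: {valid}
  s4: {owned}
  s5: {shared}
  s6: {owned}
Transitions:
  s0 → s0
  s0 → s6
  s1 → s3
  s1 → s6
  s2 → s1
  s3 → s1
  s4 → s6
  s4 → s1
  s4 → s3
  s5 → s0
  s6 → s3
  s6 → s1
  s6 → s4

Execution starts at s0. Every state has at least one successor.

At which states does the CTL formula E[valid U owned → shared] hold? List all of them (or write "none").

States satisfying valid: {s3}.
States satisfying owned → shared: {s0, s1, s3, s5}.
States satisfying E[valid U owned → shared]: {s0, s1, s3, s5}.

{s0, s1, s3, s5}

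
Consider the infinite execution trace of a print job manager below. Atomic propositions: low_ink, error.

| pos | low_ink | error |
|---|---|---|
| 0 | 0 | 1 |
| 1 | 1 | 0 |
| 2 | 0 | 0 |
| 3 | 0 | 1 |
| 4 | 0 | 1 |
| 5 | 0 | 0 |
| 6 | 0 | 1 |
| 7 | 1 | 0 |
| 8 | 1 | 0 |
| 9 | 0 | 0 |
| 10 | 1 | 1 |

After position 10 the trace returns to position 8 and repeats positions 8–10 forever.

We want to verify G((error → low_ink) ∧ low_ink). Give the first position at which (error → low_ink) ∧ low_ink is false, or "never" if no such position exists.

At position 0 the labels are {error}, so (error → low_ink) ∧ low_ink is false there. This is the first violation.

0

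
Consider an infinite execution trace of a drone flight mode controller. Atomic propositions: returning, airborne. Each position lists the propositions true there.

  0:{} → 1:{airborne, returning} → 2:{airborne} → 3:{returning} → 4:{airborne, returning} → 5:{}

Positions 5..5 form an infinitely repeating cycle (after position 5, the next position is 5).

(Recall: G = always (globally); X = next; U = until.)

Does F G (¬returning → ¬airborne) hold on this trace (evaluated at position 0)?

G (¬returning → ¬airborne) holds at position 3, which is reachable from 0, so F G (¬returning → ¬airborne) holds.

Yes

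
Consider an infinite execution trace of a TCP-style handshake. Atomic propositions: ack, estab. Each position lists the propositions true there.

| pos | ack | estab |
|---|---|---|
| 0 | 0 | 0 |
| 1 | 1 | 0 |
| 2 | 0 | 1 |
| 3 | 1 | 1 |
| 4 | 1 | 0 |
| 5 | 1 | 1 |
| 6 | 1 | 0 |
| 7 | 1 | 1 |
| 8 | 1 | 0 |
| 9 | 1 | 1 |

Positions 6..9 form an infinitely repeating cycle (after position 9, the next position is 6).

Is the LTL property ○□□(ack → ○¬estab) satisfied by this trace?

The position after 0 is 1; □□(ack → ○¬estab) is false there.

Violated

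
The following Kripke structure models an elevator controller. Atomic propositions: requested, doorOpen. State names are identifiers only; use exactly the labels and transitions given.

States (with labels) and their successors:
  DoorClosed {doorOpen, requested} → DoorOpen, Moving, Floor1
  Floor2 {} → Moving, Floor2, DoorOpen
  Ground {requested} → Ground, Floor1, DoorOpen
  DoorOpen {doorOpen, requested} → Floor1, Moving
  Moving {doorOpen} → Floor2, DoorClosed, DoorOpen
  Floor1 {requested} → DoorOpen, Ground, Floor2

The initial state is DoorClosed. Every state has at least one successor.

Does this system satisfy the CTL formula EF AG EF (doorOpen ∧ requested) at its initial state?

Holds

States satisfying AG EF (doorOpen ∧ requested): {DoorClosed, Floor2, Ground, DoorOpen, Moving, Floor1}.
States satisfying EF AG EF (doorOpen ∧ requested): {DoorClosed, Floor2, Ground, DoorOpen, Moving, Floor1}.
Some path from DoorClosed reaches a state where AG EF (doorOpen ∧ requested) holds.
DoorClosed ∈ Sat(EF AG EF (doorOpen ∧ requested)).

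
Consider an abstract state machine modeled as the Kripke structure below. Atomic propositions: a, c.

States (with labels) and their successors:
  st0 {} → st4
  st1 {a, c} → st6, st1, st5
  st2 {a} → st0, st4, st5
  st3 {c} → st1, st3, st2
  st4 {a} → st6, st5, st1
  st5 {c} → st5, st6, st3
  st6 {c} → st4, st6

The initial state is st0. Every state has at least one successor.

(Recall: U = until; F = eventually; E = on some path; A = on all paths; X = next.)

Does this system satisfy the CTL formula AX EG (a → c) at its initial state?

Does not hold

States satisfying EG (a → c): {st1, st3, st5, st6}.
States satisfying AX EG (a → c): {st1, st4, st5}.
st0 ∉ Sat(AX EG (a → c)).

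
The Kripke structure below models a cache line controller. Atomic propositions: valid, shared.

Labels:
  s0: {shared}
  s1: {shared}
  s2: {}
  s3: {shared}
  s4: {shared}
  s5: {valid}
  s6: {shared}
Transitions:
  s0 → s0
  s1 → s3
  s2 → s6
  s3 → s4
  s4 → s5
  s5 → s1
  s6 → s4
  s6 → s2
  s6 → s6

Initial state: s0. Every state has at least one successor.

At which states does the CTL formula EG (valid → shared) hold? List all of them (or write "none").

{s0, s2, s6}

States satisfying valid → shared: {s0, s1, s2, s3, s4, s6}.
States satisfying EG (valid → shared): {s0, s2, s6}.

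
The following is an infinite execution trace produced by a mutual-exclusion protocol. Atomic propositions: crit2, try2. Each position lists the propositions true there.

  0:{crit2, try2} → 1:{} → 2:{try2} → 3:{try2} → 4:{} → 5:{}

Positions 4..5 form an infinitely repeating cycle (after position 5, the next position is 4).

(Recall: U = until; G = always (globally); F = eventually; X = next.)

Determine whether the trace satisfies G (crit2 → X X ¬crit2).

crit2 → X X ¬crit2 holds at every position 0..5, and those are all positions ever visited, so G (crit2 → X X ¬crit2) holds.
Positions where crit2 holds: 0.
Check X X ¬crit2 at each: 0→ok.

Holds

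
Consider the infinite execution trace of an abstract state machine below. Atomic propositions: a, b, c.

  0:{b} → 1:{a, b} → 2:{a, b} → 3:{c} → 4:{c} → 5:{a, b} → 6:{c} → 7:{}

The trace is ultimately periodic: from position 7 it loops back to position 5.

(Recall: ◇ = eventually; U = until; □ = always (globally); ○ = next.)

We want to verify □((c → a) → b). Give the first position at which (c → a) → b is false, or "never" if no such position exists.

7

Check (c → a) → b at each position in order: 0 ✓, 1 ✓, 2 ✓, 3 ✓, 4 ✓, 5 ✓, 6 ✓.
At position 7 the labels are {}, so (c → a) → b is false there. This is the first violation.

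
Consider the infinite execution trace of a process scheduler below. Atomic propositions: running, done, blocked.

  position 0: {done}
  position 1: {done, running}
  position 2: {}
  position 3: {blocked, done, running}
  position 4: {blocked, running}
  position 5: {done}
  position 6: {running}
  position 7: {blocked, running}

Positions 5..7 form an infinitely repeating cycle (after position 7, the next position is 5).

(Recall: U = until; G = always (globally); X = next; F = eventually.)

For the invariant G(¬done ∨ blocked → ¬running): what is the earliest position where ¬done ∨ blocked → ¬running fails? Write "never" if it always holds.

Check ¬done ∨ blocked → ¬running at each position in order: 0 ✓, 1 ✓, 2 ✓.
At position 3 the labels are {blocked, done, running}, so ¬done ∨ blocked → ¬running is false there. This is the first violation.

3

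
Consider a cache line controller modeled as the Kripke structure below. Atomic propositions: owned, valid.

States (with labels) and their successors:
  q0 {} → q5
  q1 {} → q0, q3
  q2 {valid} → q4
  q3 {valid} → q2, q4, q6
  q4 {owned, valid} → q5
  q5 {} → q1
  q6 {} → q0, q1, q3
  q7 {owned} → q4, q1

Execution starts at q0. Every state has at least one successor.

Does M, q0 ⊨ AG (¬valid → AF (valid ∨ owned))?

No

States satisfying ¬valid → AF (valid ∨ owned): {q2, q3, q4, q7}.
States satisfying AG (¬valid → AF (valid ∨ owned)): ∅.
q0 is reachable from q0 and violates ¬valid → AF (valid ∨ owned), so AG fails at q0.
q0 ∉ Sat(AG (¬valid → AF (valid ∨ owned))).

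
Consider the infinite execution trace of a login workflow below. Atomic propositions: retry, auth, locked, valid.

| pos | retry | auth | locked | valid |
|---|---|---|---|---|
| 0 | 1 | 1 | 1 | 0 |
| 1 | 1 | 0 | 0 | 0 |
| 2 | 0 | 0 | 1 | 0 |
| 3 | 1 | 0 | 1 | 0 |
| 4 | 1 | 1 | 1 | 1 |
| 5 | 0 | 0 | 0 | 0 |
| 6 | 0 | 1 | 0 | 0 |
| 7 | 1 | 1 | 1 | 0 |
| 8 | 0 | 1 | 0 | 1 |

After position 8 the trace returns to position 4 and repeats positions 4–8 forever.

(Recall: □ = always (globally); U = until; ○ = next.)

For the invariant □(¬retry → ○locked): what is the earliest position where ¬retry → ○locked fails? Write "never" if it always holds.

5

Check ¬retry → ○locked at each position in order: 0 ✓, 1 ✓, 2 ✓, 3 ✓, 4 ✓.
At position 5 the labels are {} and the next position 6 has {auth}, so ¬retry → ○locked is false there. This is the first violation.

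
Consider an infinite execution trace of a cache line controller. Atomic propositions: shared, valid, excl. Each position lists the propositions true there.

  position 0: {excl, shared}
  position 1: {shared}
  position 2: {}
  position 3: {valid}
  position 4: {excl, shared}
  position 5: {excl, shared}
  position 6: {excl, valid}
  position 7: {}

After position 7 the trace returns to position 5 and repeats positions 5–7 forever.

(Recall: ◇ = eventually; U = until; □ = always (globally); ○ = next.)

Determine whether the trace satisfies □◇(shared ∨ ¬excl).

Yes

◇(shared ∨ ¬excl) holds at every position 0..7, and those are all positions ever visited, so □◇(shared ∨ ¬excl) holds.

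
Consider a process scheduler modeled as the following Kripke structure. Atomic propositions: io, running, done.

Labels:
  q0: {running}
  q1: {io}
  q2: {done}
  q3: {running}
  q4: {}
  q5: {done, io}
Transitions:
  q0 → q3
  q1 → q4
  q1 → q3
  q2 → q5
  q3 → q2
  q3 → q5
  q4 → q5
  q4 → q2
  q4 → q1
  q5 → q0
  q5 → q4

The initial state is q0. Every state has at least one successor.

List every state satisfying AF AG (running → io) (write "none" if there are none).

States satisfying AG (running → io): ∅.
States satisfying AF AG (running → io): ∅.

none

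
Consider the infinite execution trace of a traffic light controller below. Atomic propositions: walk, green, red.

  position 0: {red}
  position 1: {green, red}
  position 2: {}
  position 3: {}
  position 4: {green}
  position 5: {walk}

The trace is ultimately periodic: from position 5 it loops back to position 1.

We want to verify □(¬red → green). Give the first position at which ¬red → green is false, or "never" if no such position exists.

Check ¬red → green at each position in order: 0 ✓, 1 ✓.
At position 2 the labels are {}, so ¬red → green is false there. This is the first violation.

2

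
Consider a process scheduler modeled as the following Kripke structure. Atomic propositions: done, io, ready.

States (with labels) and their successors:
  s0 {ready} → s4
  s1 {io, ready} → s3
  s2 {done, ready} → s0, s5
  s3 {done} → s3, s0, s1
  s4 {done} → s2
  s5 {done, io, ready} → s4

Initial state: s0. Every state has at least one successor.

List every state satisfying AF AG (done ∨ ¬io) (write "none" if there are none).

{s0, s2, s4, s5}

States satisfying AG (done ∨ ¬io): {s0, s2, s4, s5}.
States satisfying AF AG (done ∨ ¬io): {s0, s2, s4, s5}.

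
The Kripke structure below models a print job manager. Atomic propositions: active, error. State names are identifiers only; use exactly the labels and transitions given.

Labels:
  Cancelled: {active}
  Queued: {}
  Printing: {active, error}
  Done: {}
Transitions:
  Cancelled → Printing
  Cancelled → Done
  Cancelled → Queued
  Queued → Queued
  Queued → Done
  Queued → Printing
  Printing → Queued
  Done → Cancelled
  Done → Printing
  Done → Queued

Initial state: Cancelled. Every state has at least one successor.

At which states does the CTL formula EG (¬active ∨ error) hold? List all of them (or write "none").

{Queued, Printing, Done}

States satisfying ¬active ∨ error: {Queued, Printing, Done}.
States satisfying EG (¬active ∨ error): {Queued, Printing, Done}.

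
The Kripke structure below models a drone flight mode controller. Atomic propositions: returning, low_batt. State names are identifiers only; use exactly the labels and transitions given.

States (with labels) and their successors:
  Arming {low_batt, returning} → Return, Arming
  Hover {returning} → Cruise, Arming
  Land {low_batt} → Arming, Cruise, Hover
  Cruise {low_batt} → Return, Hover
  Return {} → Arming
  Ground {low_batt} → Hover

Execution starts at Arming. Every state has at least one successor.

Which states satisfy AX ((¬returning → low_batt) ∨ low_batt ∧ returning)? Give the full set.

{Hover, Land, Return, Ground}

States satisfying (¬returning → low_batt) ∨ low_batt ∧ returning: {Arming, Hover, Land, Cruise, Ground}.
States satisfying AX ((¬returning → low_batt) ∨ low_batt ∧ returning): {Hover, Land, Return, Ground}.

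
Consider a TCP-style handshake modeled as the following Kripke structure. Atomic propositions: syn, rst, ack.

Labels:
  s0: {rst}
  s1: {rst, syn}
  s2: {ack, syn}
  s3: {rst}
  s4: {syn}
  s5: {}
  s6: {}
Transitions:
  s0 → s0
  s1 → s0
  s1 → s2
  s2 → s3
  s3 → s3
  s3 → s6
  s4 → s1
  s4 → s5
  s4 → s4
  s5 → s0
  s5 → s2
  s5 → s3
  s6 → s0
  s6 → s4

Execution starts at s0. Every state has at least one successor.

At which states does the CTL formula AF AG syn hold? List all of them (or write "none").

none

States satisfying AG syn: ∅.
States satisfying AF AG syn: ∅.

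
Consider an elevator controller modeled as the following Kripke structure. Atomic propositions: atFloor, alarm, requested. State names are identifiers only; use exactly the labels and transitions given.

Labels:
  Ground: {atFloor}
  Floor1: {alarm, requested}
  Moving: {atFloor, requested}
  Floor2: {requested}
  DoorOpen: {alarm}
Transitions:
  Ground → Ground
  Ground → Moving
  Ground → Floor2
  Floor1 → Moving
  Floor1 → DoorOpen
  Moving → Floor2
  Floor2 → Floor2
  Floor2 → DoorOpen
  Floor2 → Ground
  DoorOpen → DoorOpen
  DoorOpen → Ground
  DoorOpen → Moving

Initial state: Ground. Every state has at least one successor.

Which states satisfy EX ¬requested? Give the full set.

States satisfying ¬requested: {Ground, DoorOpen}.
States satisfying EX ¬requested: {Ground, Floor1, Floor2, DoorOpen}.

{Ground, Floor1, Floor2, DoorOpen}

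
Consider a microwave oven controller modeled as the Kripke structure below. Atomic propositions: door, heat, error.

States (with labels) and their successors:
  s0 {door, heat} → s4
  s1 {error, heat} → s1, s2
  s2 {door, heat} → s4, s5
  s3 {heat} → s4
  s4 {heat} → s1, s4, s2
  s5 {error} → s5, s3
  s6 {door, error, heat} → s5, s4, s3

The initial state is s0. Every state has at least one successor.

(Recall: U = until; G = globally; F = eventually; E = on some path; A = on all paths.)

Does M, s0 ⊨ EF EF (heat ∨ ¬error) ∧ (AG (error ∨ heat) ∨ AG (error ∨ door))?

States satisfying EF (heat ∨ ¬error): {s0, s1, s2, s3, s4, s5, s6}.
States satisfying EF EF (heat ∨ ¬error): {s0, s1, s2, s3, s4, s5, s6}.
States satisfying error ∨ heat: {s0, s1, s2, s3, s4, s5, s6}.
States satisfying AG (error ∨ heat): {s0, s1, s2, s3, s4, s5, s6}.
States satisfying error ∨ door: {s0, s1, s2, s5, s6}.
States satisfying AG (error ∨ door): ∅.
States satisfying AG (error ∨ heat) ∨ AG (error ∨ door): {s0, s1, s2, s3, s4, s5, s6}.
States satisfying EF EF (heat ∨ ¬error) ∧ (AG (error ∨ heat) ∨ AG (error ∨ door)): {s0, s1, s2, s3, s4, s5, s6}.
s0 ∈ Sat(EF EF (heat ∨ ¬error) ∧ (AG (error ∨ heat) ∨ AG (error ∨ door))).

Yes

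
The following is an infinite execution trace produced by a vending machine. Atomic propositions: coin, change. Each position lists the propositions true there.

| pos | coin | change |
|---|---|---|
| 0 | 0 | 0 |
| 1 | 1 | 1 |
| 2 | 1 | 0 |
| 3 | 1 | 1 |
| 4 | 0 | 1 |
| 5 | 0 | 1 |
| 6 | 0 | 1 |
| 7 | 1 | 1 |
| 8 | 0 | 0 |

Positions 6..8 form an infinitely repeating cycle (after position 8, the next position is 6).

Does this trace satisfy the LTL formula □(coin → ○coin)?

Violated

coin → ○coin must hold at every position from 0 onward. It fails at position 3, so □(coin → ○coin) is false.
Positions where coin holds: 1, 2, 3, 7.
Check ○coin at each: 1→ok, 2→ok, 3→fails, 7→fails.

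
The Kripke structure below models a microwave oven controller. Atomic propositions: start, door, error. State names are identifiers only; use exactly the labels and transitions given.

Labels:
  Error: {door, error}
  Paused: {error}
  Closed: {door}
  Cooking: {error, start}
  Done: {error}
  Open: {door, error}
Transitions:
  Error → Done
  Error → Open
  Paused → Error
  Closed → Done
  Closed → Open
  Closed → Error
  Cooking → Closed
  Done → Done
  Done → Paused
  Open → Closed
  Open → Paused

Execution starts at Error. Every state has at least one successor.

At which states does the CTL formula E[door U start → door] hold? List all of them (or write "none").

{Error, Paused, Closed, Done, Open}

States satisfying door: {Error, Closed, Open}.
States satisfying start → door: {Error, Paused, Closed, Done, Open}.
States satisfying E[door U start → door]: {Error, Paused, Closed, Done, Open}.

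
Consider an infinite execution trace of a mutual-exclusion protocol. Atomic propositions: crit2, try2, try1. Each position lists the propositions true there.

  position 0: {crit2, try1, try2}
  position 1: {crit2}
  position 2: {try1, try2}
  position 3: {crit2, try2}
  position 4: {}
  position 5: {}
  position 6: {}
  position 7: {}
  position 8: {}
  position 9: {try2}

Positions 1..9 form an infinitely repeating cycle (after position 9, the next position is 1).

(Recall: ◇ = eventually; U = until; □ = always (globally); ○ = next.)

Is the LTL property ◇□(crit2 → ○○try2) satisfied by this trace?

Does not hold

□(crit2 → ○○try2) is false at every position 0..9, so it never becomes true and ◇□(crit2 → ○○try2) fails.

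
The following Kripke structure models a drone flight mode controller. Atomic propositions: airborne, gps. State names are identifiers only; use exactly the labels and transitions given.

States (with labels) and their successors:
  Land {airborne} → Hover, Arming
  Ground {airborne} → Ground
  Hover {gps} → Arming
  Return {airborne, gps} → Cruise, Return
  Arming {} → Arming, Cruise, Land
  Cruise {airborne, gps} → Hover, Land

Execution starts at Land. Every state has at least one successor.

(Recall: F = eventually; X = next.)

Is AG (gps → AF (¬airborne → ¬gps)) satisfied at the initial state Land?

Satisfied

States satisfying gps → AF (¬airborne → ¬gps): {Land, Ground, Hover, Return, Arming, Cruise}.
States satisfying AG (gps → AF (¬airborne → ¬gps)): {Land, Ground, Hover, Return, Arming, Cruise}.
Every state reachable from Land satisfies gps → AF (¬airborne → ¬gps).
Land ∈ Sat(AG (gps → AF (¬airborne → ¬gps))).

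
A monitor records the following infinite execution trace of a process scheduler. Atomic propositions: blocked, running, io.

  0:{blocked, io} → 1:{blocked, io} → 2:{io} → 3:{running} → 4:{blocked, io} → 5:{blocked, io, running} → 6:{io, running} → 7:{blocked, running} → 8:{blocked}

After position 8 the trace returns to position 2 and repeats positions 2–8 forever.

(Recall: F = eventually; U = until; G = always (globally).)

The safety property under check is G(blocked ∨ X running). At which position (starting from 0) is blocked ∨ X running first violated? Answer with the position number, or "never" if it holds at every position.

3

Check blocked ∨ X running at each position in order: 0 ✓, 1 ✓, 2 ✓.
At position 3 the labels are {running} and the next position 4 has {blocked, io}, so blocked ∨ X running is false there. This is the first violation.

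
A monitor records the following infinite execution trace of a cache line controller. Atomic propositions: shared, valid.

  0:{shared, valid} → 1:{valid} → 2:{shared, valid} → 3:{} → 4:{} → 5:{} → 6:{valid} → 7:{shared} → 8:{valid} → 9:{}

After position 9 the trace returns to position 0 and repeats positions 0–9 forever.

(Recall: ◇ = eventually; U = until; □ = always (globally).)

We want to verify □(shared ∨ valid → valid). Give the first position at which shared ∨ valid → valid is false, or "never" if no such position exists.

Check shared ∨ valid → valid at each position in order: 0 ✓, 1 ✓, 2 ✓, 3 ✓, 4 ✓, 5 ✓, 6 ✓.
At position 7 the labels are {shared}, so shared ∨ valid → valid is false there. This is the first violation.

7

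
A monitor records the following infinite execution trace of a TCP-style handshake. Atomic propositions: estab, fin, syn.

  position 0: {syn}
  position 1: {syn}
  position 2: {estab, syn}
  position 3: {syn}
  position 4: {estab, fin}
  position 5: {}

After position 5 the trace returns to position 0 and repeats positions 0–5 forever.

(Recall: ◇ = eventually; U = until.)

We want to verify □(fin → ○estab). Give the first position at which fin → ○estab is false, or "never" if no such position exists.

Check fin → ○estab at each position in order: 0 ✓, 1 ✓, 2 ✓, 3 ✓.
At position 4 the labels are {estab, fin} and the next position 5 has {}, so fin → ○estab is false there. This is the first violation.

4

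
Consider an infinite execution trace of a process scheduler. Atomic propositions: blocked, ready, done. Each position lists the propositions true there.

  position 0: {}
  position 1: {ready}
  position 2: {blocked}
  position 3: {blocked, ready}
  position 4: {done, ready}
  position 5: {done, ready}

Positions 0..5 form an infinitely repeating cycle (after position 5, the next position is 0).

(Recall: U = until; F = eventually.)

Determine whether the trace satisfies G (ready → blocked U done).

ready → blocked U done must hold at every position from 0 onward. It fails at position 1, so G (ready → blocked U done) is false.
Positions where ready holds: 1, 3, 4, 5.
Check blocked U done at each: 1→fails, 3→ok, 4→ok, 5→ok.

Does not hold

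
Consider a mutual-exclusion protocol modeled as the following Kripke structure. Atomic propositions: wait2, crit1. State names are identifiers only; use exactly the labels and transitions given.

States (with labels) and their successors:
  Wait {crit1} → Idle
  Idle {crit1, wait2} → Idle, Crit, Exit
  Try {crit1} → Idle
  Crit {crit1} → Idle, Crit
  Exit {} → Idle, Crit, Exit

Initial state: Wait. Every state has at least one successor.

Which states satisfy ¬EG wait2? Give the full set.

States satisfying wait2: {Idle}.
States satisfying EG wait2: {Idle}.
States satisfying ¬EG wait2: {Wait, Try, Crit, Exit}.

{Wait, Try, Crit, Exit}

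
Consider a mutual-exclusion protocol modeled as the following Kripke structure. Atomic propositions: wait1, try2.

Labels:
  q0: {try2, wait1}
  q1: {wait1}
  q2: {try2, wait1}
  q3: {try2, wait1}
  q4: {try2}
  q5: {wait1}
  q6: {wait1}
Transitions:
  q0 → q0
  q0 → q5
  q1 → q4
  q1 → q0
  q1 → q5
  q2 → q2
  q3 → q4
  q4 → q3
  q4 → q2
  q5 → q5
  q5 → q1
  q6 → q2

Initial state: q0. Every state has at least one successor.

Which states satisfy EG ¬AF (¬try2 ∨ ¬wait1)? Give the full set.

States satisfying ¬AF (¬try2 ∨ ¬wait1): {q0, q2}.
States satisfying EG ¬AF (¬try2 ∨ ¬wait1): {q0, q2}.

{q0, q2}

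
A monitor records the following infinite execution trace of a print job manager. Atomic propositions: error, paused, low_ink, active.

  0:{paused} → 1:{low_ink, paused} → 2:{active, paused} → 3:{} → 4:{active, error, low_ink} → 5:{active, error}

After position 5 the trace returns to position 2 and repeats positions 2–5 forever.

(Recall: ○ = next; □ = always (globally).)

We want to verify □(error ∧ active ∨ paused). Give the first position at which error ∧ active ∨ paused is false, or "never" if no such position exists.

Check error ∧ active ∨ paused at each position in order: 0 ✓, 1 ✓, 2 ✓.
At position 3 the labels are {}, so error ∧ active ∨ paused is false there. This is the first violation.

3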